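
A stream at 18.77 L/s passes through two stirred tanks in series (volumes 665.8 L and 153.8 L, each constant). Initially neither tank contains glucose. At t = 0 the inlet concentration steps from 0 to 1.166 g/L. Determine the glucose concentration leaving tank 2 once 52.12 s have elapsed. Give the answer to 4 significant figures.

0.8178 g/L

Species balance on tank i: dCᵢ/dt = (Cᵢ₋₁ − Cᵢ)/τᵢ with τᵢ = Vᵢ/Q.
τ₁ = 665.8/18.77 = 35.4715 s; τ₂ = 153.8/18.77 = 8.19393 s.
Tank 1: C₁ = C_in(1 − e^(−t/τ₁)). Tank 2 (τ₁ ≠ τ₂): C₂ = C_in[1 − (τ₁ e^(−t/τ₁) − τ₂ e^(−t/τ₂))/(τ₁ − τ₂)].
At t = 52.12: e^(−t/τ₁) = 0.230075, e^(−t/τ₂) = 0.00172797.
C₂ = 1.166·[1 − (35.4715·0.230075 − 8.19393·0.00172797)/(27.2776)] = 1.166·0.701331 = 0.817752 g/L.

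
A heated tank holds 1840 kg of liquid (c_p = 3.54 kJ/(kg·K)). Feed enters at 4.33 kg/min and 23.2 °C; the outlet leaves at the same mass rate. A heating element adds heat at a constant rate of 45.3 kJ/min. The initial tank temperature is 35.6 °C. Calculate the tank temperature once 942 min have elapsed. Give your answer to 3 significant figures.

27.2 °C

M c_p dT/dt = ṁ c_p (T_in − T) + Q̇.
τ = M/ṁ = 424.94 min; T_ss = T_in + Q̇/(ṁ c_p) = 23.2 + 45.3/(4.33·3.54) = 26.155 °C.
Integrating: T(t) = T_ss + (T₀ − T_ss) e^(−t/τ).
T(942) = 26.155 + (9.4447)·e^(−942/424.94) = 26.155 + (9.4447)·0.10896 = 27.184 °C.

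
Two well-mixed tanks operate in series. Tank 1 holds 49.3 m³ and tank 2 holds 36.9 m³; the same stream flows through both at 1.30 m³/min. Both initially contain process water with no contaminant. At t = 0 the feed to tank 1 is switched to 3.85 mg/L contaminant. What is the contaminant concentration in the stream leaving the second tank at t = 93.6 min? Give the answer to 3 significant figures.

Each tank obeys Vᵢ dCᵢ/dt = Q(Cᵢ₋₁ − Cᵢ), so τᵢ = Vᵢ/Q.
τ₁ = 49.3/1.30 = 37.923 min; τ₂ = 36.9/1.30 = 28.385 min.
Tank 1: C₁ = C_in(1 − e^(−t/τ₁)). Tank 2 (τ₁ ≠ τ₂): C₂ = C_in[1 − (τ₁ e^(−t/τ₁) − τ₂ e^(−t/τ₂))/(τ₁ − τ₂)].
At t = 93.6: e^(−t/τ₁) = 0.084741, e^(−t/τ₂) = 0.036973.
C₂ = 3.85·[1 − (37.923·0.084741 − 28.385·0.036973)/(9.5385)] = 3.85·0.77311 = 2.9765 mg/L.

2.98 mg/L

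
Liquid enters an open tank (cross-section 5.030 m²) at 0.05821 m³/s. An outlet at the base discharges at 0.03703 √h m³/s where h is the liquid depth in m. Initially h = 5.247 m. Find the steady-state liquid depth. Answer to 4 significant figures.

2.471 m

A dh/dt = Q_in − 0.03703 √h. Steady state requires inflow = outflow:
Q_in = 0.03703 √h_ss ⇒ √h_ss = 0.05821/0.03703 = 1.57197.
h_ss = 1.57197² = 2.47109 m. (Since h₀ = 5.247 m > h_ss, the level will fall toward this value.)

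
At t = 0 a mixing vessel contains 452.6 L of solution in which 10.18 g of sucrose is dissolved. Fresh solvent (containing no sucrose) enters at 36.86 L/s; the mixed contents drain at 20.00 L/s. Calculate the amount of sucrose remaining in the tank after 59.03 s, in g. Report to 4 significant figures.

2.563 g

Total volume: dV/dt = Q_in − Q_out = 16.8600 L/s, so V(t) = 452.6 + 16.8600 t and V(59.03) = 1447.85 L.
No sucrose enters, so dm/dt = −Q_out · (m/V).
Separate: dm/m = −Q_out dt/V(t) ⇒ ln(m/m₀) = −(Q_out/(Q_in−Q_out)) ln(V/V₀).
m = m₀ (V₀/V)^(Q_out/(Q_in−Q_out)) = 10.18 × (452.6/1447.85)^(1.18624) = 2.56264 g.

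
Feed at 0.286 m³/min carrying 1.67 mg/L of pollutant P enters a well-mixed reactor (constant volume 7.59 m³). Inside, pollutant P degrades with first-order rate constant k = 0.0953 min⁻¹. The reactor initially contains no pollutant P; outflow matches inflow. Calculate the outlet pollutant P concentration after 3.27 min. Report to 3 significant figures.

Species balance: V dC/dt = Q C_in − Q C − k V C.
This is linear with rate a = Q/V + k = 0.13298 min⁻¹.
C_ss = Q C_in/(Q + kV) = 0.47321 mg/L; C(t) = C_ss + (C₀ − C_ss) e^(−a t).
C(3.27) = 0.47321 + (-0.47321)·e^(−0.13298·3.27) = 0.47321 + (-0.47321)·0.64736 = 0.16687 mg/L.

0.167 mg/L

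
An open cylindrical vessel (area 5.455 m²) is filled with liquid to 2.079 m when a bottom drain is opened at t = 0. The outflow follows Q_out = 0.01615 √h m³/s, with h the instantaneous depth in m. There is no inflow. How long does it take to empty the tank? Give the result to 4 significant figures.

A dh/dt = −Q_out = −0.01615 √h.
This is separable: 2 d(√h)/dt = −0.01615/A, so √h = √h₀ − (0.01615/(2A)) t.
Set h = 0: 2√h₀ = (0.01615/A) t_empty ⇒ t_empty = 2A√h₀/0.01615.
t_empty = 2·5.455·√2.079/0.01615 = 10.9100·1.44187/0.01615 = 974.046 s.

974.0 s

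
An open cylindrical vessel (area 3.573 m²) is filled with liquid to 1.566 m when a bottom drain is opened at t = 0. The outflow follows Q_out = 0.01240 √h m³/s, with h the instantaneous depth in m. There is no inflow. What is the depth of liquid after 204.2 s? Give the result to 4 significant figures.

0.8047 m

A dh/dt = −Q_out = −0.01240 √h.
Separate and integrate: 2(√h − √h₀) = −(0.01240/A) t.
√h = √1.566 − 0.01240·204.2/(2·3.573) = 1.25140 − 0.354335 = 0.897064.
h = 0.897064² = 0.804724 m.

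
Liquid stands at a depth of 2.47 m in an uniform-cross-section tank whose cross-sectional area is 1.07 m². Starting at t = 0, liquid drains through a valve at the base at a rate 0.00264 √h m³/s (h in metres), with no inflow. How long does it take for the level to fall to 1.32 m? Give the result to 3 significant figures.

Volume balance on the tank: A dh/dt = −0.00264 √h.
∫ h^(−1/2) dh = −(0.00264/A) ∫ dt, giving 2√h = 2√h₀ − (0.00264/A) t.
t = 2A(√h₀ − √h)/0.00264 = 2·1.07·(√2.47 − √1.32)/0.00264
  = 2.1400 × (1.5716 − 1.1489) / 0.00264 = 342.65 s.

343 s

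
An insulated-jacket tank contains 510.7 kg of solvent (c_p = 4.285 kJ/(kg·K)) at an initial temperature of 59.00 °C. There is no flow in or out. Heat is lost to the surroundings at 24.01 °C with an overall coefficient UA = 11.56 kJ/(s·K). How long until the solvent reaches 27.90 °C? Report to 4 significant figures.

415.8 s

Lumped-capacitance energy balance: M c_p dT/dt = UA(T_amb − T).
τ = M c_p/UA = 189.304 s; T_ss = T_amb = 24.0100 °C.
T(t) = T_ss + (T₀ − T_ss)e^(−t/τ); set T = 27.90:
t = −τ ln[(T − T_ss)/(T₀ − T_ss)] = −189.304 · ln(0.111175) = 415.834 s.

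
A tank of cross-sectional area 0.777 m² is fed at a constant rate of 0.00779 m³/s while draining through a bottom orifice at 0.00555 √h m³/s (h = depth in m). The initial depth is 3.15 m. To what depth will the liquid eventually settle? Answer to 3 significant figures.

1.97 m

A dh/dt = Q_in − 0.00555 √h. Steady state requires inflow = outflow:
Q_in = 0.00555 √h_ss ⇒ √h_ss = 0.00779/0.00555 = 1.4036.
h_ss = 1.4036² = 1.9701 m. (Since h₀ = 3.15 m > h_ss, the level will fall toward this value.)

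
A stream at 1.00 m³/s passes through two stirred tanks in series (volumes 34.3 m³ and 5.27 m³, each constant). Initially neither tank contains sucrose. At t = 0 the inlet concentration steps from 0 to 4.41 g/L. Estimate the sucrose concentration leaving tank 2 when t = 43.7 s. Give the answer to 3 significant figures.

Time constants: τᵢ = Vᵢ/Q for each well-mixed tank.
τ₁ = 34.3/1.00 = 34.300 s; τ₂ = 5.27/1.00 = 5.2700 s.
Solving the cascade with C₁(0)=C₂(0)=0 gives C₂(t) = C_in[1 − (τ₁ e^(−t/τ₁) − τ₂ e^(−t/τ₂))/(τ₁ − τ₂)].
At t = 43.7: e^(−t/τ₁) = 0.27970, e^(−t/τ₂) = 0.00025046.
C₂ = 4.41·[1 − (34.300·0.27970 − 5.2700·0.00025046)/(29.030)] = 4.41·0.66957 = 2.9528 g/L.

2.95 g/L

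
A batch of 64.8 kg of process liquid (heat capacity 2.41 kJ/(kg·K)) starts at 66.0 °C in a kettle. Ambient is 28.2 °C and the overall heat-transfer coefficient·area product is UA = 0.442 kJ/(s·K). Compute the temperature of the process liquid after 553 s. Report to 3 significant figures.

Energy balance: M c_p dT/dt = −UA(T − T_amb).
dT/dt = (T_ss − T)/τ with T_ss = T_amb = 28.200 °C, τ = M c_p/UA = 64.8·2.41/0.442 = 353.32 s.
T approaches T_ss exponentially: T(t) = T_ss + (T₀ − T_ss) e^(−t/τ).
T(553) = 28.200 + (37.800)·0.20906 = 36.102 °C.

36.1 °C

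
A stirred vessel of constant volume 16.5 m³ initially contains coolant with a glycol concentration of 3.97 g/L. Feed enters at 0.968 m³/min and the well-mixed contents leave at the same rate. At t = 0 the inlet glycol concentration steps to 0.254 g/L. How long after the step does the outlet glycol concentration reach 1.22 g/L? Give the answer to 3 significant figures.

23.0 min

Species balance on the tank: V dC/dt = Q(C_in − C), so τ = V/Q = 17.045 min.
C(t) = C_in + (C₀ − C_in) e^(−t/τ). Set C = 1.22 and solve for t:
e^(−t/τ) = (C − C_in)/(C₀ − C_in) = (1.22 − 0.254)/(3.97 − 0.254) = 0.25996
t = −τ ln(…) = 17.045 × 1.3472 = 22.964 min.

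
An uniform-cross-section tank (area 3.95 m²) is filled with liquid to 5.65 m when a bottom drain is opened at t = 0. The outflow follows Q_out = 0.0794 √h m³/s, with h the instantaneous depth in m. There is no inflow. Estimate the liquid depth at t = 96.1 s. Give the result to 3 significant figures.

A dh/dt = −Q_out = −0.0794 √h.
Separate and integrate: 2(√h − √h₀) = −(0.0794/A) t.
√h = √5.65 − 0.0794·96.1/(2·3.95) = 2.3770 − 0.96587 = 1.4111.
h = 1.4111² = 1.9912 m.

1.99 m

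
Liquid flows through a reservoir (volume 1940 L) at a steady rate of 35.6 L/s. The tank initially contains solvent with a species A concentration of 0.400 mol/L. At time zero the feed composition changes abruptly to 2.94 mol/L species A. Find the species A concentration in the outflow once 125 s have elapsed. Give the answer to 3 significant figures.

2.68 mol/L

Mass balance on the solute (V constant): V dC/dt = Q(C_in − C).
So dC/dt = (C_in − C)/τ with τ = V/Q = 1940/35.6 = 54.494 s.
Integrating: C(t) = C_in + (C₀ − C_in) e^(−t/τ).
C(125) = 2.94 + (0.400 − 2.94)·e^(−125/54.494) = 2.94 + (-2.5400)·0.10088 = 2.6838 mol/L.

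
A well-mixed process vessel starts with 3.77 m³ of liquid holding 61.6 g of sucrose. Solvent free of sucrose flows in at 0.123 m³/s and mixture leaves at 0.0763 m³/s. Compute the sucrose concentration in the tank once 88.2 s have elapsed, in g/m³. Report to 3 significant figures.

Total volume: dV/dt = Q_in − Q_out = 0.046700 m³/s, so V(t) = 3.77 + 0.046700 t and V(88.2) = 7.8889 m³.
No sucrose enters, so dm/dt = −Q_out · (m/V).
Separate: dm/m = −Q_out dt/V(t) ⇒ ln(m/m₀) = −(Q_out/(Q_in−Q_out)) ln(V/V₀).
m = m₀ (V₀/V)^(Q_out/(Q_in−Q_out)) = 61.6 × (3.77/7.8889)^(1.6338) = 18.435 g.
C = m/V = 18.435/7.8889 = 2.3368 g/m³.

2.34 g/m³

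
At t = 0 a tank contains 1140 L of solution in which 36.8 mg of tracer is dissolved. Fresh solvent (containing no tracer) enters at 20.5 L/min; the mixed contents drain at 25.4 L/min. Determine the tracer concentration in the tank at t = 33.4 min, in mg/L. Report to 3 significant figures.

Total volume: dV/dt = Q_in − Q_out = -4.9000 L/min, so V(t) = 1140 − 4.9000 t and V(33.4) = 976.34 L.
Species balance (pure solvent in): dm/dt = −Q_out · m/V(t).
dm/m = −Q_out dt/(V₀ − 4.9000 t); integrating gives ln(m/m₀) = −(Q_out/(Q_in−Q_out)) ln(V/V₀).
m = m₀ (V₀/V)^(Q_out/(Q_in−Q_out)) = 36.8 × (1140/976.34)^(-5.1837) = 16.480 mg.
C = m/V = 16.480/976.34 = 0.016880 mg/L.

0.0169 mg/L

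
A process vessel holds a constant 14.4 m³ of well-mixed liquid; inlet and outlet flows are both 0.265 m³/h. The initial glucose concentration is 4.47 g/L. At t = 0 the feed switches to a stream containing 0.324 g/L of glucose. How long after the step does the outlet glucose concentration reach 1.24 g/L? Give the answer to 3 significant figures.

Mass balance on the solute (V constant): V dC/dt = Q(C_in − C), so τ = V/Q = 54.340 h.
C(t) = C_in + (C₀ − C_in) e^(−t/τ). Set C = 1.24 and solve for t:
e^(−t/τ) = (C − C_in)/(C₀ − C_in) = (1.24 − 0.324)/(4.47 − 0.324) = 0.22094
t = −τ ln(…) = 54.340 × 1.5099 = 82.046 h.

82.0 h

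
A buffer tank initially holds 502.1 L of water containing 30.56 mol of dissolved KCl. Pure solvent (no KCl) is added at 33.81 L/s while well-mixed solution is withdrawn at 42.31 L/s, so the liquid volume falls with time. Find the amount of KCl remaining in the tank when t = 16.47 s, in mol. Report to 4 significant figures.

Total volume: dV/dt = Q_in − Q_out = -8.50000 L/s, so V(t) = 502.1 − 8.50000 t and V(16.47) = 362.105 L.
Species balance (pure solvent in): dm/dt = −Q_out · m/V(t).
Separate: dm/m = −Q_out dt/V(t) ⇒ ln(m/m₀) = −(Q_out/(Q_in−Q_out)) ln(V/V₀).
m = m₀ (V₀/V)^(Q_out/(Q_in−Q_out)) = 30.56 × (502.1/362.105)^(-4.97765) = 6.00548 mol.

6.005 mol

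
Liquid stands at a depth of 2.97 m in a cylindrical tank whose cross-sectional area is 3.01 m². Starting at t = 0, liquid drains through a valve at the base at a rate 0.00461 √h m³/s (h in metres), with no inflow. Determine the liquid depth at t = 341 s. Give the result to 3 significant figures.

2.14 m

With no inflow, A dh/dt = −0.00461 √h.
This is separable: 2 d(√h)/dt = −0.00461/A, so √h = √h₀ − (0.00461/(2A)) t.
√h = √2.97 − 0.00461·341/(2·3.01) = 1.7234 − 0.26113 = 1.4622.
h = 1.4622² = 2.1381 m.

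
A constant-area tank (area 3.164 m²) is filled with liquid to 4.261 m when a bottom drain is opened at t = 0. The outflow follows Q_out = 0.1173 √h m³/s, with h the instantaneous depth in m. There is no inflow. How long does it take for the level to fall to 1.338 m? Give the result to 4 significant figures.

With no inflow, A dh/dt = −0.1173 √h.
∫ h^(−1/2) dh = −(0.1173/A) ∫ dt, giving 2√h = 2√h₀ − (0.1173/A) t.
t = 2A(√h₀ − √h)/0.1173 = 2·3.164·(√4.261 − √1.338)/0.1173
  = 6.32800 × (2.06422 − 1.15672) / 0.1173 = 48.9570 s.

48.96 s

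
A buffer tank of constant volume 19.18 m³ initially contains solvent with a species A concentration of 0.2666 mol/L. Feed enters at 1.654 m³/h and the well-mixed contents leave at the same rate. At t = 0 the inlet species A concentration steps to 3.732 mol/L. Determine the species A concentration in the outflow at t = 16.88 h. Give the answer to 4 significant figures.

2.924 mol/L

Species balance on the tank: V dC/dt = Q(C_in − C).
Time constant τ = V/Q = 19.18/1.654 = 11.5961 h.
Integrating: C(t) = C_in + (C₀ − C_in) e^(−t/τ).
C(16.88) = 3.732 + (0.2666 − 3.732)·e^(−16.88/11.5961) = 3.732 + (-3.46540)·0.233247 = 2.92371 mol/L.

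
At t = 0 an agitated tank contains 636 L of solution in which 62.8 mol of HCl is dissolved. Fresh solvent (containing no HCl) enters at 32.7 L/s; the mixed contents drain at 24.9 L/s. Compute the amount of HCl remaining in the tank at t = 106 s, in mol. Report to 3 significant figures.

4.40 mol

Let m(t) be the amount of HCl. Volume: V(t) = V₀ + (Q_in − Q_out) t = 636 + 7.8000 t; V(106) = 1462.8 L.
Solute balance: dm/dt = 0 − Q_out C = −Q_out m/V(t).
dm/m = −Q_out dt/(V₀ + 7.8000 t); integrating gives ln(m/m₀) = −(Q_out/(Q_in−Q_out)) ln(V/V₀).
m = m₀ (V₀/V)^(Q_out/(Q_in−Q_out)) = 62.8 × (636/1462.8)^(3.1923) = 4.3976 mol.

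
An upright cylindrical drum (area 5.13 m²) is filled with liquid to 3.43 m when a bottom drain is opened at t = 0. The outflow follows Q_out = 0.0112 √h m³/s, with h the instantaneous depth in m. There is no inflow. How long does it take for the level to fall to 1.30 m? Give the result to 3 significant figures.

A dh/dt = −Q_out = −0.0112 √h.
Separate and integrate: 2(√h − √h₀) = −(0.0112/A) t.
t = 2A(√h₀ − √h)/0.0112 = 2·5.13·(√3.43 − √1.30)/0.0112
  = 10.260 × (1.8520 − 1.1402) / 0.0112 = 652.11 s.

652 s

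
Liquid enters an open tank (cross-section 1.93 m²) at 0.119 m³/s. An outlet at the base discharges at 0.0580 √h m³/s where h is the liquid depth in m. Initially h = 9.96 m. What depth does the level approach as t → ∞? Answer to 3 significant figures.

4.21 m

Accumulation of liquid (constant cross-section A): A dh/dt = Q_in − 0.0580 √h. At steady state dh/dt = 0:
Q_in = 0.0580 √h_ss ⇒ √h_ss = 0.119/0.0580 = 2.0517.
h_ss = 2.0517² = 4.2096 m. (Since h₀ = 9.96 m > h_ss, the level will fall toward this value.)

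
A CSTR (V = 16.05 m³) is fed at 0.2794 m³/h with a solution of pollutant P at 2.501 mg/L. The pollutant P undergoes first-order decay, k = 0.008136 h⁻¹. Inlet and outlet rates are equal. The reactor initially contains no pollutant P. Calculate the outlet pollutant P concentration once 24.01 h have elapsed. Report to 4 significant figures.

Species balance: V dC/dt = Q C_in − Q C − k V C.
dC/dt = (Q/V) C_in − (Q/V + k) C; effective rate a = Q/V + k = 0.0174081 + 0.008136 = 0.0255441 h⁻¹.
C_ss = Q C_in/(Q + kV) = 1.70441 mg/L; C(t) = C_ss + (C₀ − C_ss) e^(−a t).
C(24.01) = 1.70441 + (-1.70441)·e^(−0.0255441·24.01) = 1.70441 + (-1.70441)·0.541553 = 0.781382 mg/L.

0.7814 mg/L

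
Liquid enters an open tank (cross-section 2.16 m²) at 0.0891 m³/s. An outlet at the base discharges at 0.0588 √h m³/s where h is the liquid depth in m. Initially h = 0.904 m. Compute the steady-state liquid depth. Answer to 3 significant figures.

2.30 m

A dh/dt = Q_in − 0.0588 √h. Steady state requires inflow = outflow:
Q_in = 0.0588 √h_ss ⇒ √h_ss = 0.0891/0.0588 = 1.5153.
h_ss = 1.5153² = 2.2962 m. (Since h₀ = 0.904 m < h_ss, the level will rise toward this value.)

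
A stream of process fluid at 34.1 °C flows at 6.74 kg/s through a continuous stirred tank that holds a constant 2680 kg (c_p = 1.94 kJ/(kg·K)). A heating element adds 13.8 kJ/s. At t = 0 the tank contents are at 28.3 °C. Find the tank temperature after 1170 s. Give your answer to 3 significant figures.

34.8 °C

First-law balance (no shaft work): M c_p dT/dt = ṁ c_p (T_in − T) + 13.8.
τ = M/ṁ = 397.63 s; T_ss = T_in + Q̇/(ṁ c_p) = 34.1 + 13.8/(6.74·1.94) = 35.155 °C.
Integrating: T(t) = T_ss + (T₀ − T_ss) e^(−t/τ).
T(1170) = 35.155 + (-6.8554)·e^(−1170/397.63) = 35.155 + (-6.8554)·0.052736 = 34.794 °C.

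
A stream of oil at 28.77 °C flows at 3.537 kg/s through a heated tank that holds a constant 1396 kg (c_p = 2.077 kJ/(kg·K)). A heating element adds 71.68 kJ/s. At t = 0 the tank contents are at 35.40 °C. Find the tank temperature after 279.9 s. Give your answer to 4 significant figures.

Energy balance: M c_p dT/dt = ṁ c_p (T_in − T) + 71.68.
Rearrange: dT/dt = (T_ss − T)/τ with τ = M/ṁ = 394.685 s and T_ss = T_in + Q̇/(ṁ c_p) = 38.5272 °C.
Integrating: T(t) = T_ss + (T₀ − T_ss) e^(−t/τ).
T(279.9) = 38.5272 + (-3.12723)·e^(−279.9/394.685) = 38.5272 + (-3.12723)·0.492051 = 36.9885 °C.

36.99 °C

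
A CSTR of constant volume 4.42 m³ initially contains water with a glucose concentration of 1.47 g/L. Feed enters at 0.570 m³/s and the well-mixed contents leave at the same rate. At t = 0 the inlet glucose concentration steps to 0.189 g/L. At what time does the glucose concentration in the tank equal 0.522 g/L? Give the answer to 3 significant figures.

10.4 s

Unsteady species balance (constant V, well mixed): V dC/dt = Q(C_in − C), so τ = V/Q = 7.7544 s.
C(t) = C_in + (C₀ − C_in) e^(−t/τ). Set C = 0.522 and solve for t:
e^(−t/τ) = (C − C_in)/(C₀ − C_in) = (0.522 − 0.189)/(1.47 − 0.189) = 0.25995
t = −τ ln(…) = 7.7544 × 1.3473 = 10.447 s.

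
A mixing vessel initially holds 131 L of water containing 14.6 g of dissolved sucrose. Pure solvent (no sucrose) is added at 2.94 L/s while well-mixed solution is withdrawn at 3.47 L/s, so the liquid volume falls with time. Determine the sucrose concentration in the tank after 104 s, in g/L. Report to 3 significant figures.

0.00539 g/L

Total volume: dV/dt = Q_in − Q_out = -0.53000 L/s, so V(t) = 131 − 0.53000 t and V(104) = 75.880 L.
No sucrose enters, so dm/dt = −Q_out · (m/V).
dm/m = −Q_out dt/(V₀ − 0.53000 t); integrating gives ln(m/m₀) = −(Q_out/(Q_in−Q_out)) ln(V/V₀).
m = m₀ (V₀/V)^(Q_out/(Q_in−Q_out)) = 14.6 × (131/75.880)^(-6.5472) = 0.40901 g.
C = m/V = 0.40901/75.880 = 0.0053902 g/L.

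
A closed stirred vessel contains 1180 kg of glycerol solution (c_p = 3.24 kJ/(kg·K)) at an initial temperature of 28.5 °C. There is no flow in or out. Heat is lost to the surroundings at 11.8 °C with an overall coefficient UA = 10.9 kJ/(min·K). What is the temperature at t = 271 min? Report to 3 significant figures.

M c_p dT/dt = −UA(T − T_amb).
dT/dt = (T_ss − T)/τ with T_ss = T_amb = 11.800 °C, τ = M c_p/UA = 1180·3.24/10.9 = 350.75 min.
This is linear first-order; T(t) = T_ss + (T₀ − T_ss) e^(−t/τ).
T(271) = 11.800 + (16.700)·0.46180 = 19.512 °C.

19.5 °C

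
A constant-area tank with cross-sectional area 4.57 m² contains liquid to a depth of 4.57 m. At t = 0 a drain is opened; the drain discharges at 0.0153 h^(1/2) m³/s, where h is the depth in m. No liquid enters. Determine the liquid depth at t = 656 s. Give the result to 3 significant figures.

A dh/dt = −Q_out = −0.0153 √h.
This is separable: 2 d(√h)/dt = −0.0153/A, so √h = √h₀ − (0.0153/(2A)) t.
√h = √4.57 − 0.0153·656/(2·4.57) = 2.1378 − 1.0981 = 1.0396.
h = 1.0396² = 1.0808 m.

1.08 m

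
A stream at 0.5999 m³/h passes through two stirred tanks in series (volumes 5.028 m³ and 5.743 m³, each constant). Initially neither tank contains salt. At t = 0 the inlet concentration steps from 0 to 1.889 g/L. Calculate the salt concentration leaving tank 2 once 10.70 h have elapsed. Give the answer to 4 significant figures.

Each tank obeys Vᵢ dCᵢ/dt = Q(Cᵢ₋₁ − Cᵢ), so τᵢ = Vᵢ/Q.
τ₁ = 5.028/0.5999 = 8.38140 h; τ₂ = 5.743/0.5999 = 9.57326 h.
Tank 1: C₁ = C_in(1 − e^(−t/τ₁)). Tank 2 (τ₁ ≠ τ₂): C₂ = C_in[1 − (τ₁ e^(−t/τ₁) − τ₂ e^(−t/τ₂))/(τ₁ − τ₂)].
At t = 10.70: e^(−t/τ₁) = 0.278974, e^(−t/τ₂) = 0.327032.
C₂ = 1.889·[1 − (8.38140·0.278974 − 9.57326·0.327032)/(-1.19187)] = 1.889·0.335013 = 0.632840 g/L.

0.6328 g/L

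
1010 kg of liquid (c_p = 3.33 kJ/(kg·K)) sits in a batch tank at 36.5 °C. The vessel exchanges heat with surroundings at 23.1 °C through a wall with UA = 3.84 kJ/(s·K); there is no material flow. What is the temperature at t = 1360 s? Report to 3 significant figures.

Heat balance on the well-mixed liquid: M c_p dT/dt = −UA(T − T_amb).
dT/dt = (T_ss − T)/τ with T_ss = T_amb = 23.100 °C, τ = M c_p/UA = 1010·3.33/3.84 = 875.86 s.
This is linear first-order; T(t) = T_ss + (T₀ − T_ss) e^(−t/τ).
T(1360) = 23.100 + (13.400)·0.21166 = 25.936 °C.

25.9 °C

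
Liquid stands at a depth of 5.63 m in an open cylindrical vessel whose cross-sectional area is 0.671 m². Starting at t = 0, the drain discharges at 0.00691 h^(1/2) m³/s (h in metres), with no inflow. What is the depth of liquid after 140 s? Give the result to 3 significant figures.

2.73 m

With no inflow, A dh/dt = −0.00691 √h.
This is separable: 2 d(√h)/dt = −0.00691/A, so √h = √h₀ − (0.00691/(2A)) t.
√h = √5.63 − 0.00691·140/(2·0.671) = 2.3728 − 0.72086 = 1.6519.
h = 1.6519² = 2.7288 m.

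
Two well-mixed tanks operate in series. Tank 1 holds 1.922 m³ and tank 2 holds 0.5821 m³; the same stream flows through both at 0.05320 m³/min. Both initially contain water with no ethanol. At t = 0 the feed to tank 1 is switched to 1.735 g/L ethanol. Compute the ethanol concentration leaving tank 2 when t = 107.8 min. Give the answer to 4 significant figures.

1.609 g/L

Species balance on tank i: dCᵢ/dt = (Cᵢ₋₁ − Cᵢ)/τᵢ with τᵢ = Vᵢ/Q.
τ₁ = 1.922/0.05320 = 36.1278 min; τ₂ = 0.5821/0.05320 = 10.9417 min.
Solving the cascade with C₁(0)=C₂(0)=0 gives C₂(t) = C_in[1 − (τ₁ e^(−t/τ₁) − τ₂ e^(−t/τ₂))/(τ₁ − τ₂)].
At t = 107.8: e^(−t/τ₁) = 0.0505976, e^(−t/τ₂) = 5.26318e-05.
C₂ = 1.735·[1 − (36.1278·0.0505976 − 10.9417·5.26318e-05)/(25.1861)] = 1.735·0.927444 = 1.60912 g/L.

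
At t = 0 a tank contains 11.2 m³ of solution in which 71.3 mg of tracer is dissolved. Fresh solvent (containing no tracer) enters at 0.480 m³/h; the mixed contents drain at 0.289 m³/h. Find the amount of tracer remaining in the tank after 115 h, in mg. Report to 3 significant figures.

13.8 mg

Total volume: dV/dt = Q_in − Q_out = 0.19100 m³/h, so V(t) = 11.2 + 0.19100 t and V(115) = 33.165 m³.
Species balance (pure solvent in): dm/dt = −Q_out · m/V(t).
dm/m = −Q_out dt/(V₀ + 0.19100 t); integrating gives ln(m/m₀) = −(Q_out/(Q_in−Q_out)) ln(V/V₀).
m = m₀ (V₀/V)^(Q_out/(Q_in−Q_out)) = 71.3 × (11.2/33.165)^(1.5131) = 13.795 mg.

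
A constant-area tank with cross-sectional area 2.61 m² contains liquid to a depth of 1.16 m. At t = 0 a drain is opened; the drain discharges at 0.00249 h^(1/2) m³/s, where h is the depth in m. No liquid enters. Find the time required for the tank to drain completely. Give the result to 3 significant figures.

Unsteady balance on liquid volume: A dh/dt = −0.00249 √h.
∫ h^(−1/2) dh = −(0.00249/A) ∫ dt, giving 2√h = 2√h₀ − (0.00249/A) t.
Tank is empty when √h = 0: t_empty = 2A√h₀/0.00249.
t_empty = 2·2.61·√1.16/0.00249 = 5.2200·1.0770/0.00249 = 2257.9 s.

2260 s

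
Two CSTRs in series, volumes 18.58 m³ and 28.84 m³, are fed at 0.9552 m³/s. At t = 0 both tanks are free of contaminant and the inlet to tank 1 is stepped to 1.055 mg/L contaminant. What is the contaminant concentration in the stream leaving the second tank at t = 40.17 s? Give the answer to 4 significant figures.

0.5133 mg/L

Species balance on tank i: dCᵢ/dt = (Cᵢ₋₁ − Cᵢ)/τᵢ with τᵢ = Vᵢ/Q.
τ₁ = 18.58/0.9552 = 19.4514 s; τ₂ = 28.84/0.9552 = 30.1926 s.
Solving the cascade with C₁(0)=C₂(0)=0 gives C₂(t) = C_in[1 − (τ₁ e^(−t/τ₁) − τ₂ e^(−t/τ₂))/(τ₁ − τ₂)].
At t = 40.17: e^(−t/τ₁) = 0.126800, e^(−t/τ₂) = 0.264356.
C₂ = 1.055·[1 − (19.4514·0.126800 − 30.1926·0.264356)/(-10.7412)] = 1.055·0.486540 = 0.513300 mg/L.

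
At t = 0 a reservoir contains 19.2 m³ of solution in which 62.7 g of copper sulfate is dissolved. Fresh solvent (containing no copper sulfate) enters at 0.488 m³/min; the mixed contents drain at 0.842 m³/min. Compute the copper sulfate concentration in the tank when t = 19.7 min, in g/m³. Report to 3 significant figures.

1.75 g/m³

Let m(t) be the amount of copper sulfate. Volume: V(t) = V₀ + (Q_in − Q_out) t = 19.2 − 0.35400 t; V(19.7) = 12.226 m³.
No copper sulfate enters, so dm/dt = −Q_out · (m/V).
Separate: dm/m = −Q_out dt/V(t) ⇒ ln(m/m₀) = −(Q_out/(Q_in−Q_out)) ln(V/V₀).
m = m₀ (V₀/V)^(Q_out/(Q_in−Q_out)) = 62.7 × (19.2/12.226)^(-2.3785) = 21.431 g.
C = m/V = 21.431/12.226 = 1.7529 g/m³.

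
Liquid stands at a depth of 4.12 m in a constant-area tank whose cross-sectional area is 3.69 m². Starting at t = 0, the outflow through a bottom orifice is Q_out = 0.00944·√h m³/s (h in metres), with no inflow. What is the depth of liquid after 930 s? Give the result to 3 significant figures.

With no inflow, A dh/dt = −0.00944 √h.
This is separable: 2 d(√h)/dt = −0.00944/A, so √h = √h₀ − (0.00944/(2A)) t.
√h = √4.12 − 0.00944·930/(2·3.69) = 2.0298 − 1.1896 = 0.84018.
h = 0.84018² = 0.70591 m.

0.706 m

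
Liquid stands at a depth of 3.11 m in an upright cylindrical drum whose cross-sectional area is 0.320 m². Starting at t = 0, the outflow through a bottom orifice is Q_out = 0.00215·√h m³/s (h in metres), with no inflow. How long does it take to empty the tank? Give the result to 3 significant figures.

525 s

With no inflow, A dh/dt = −0.00215 √h.
This is separable: 2 d(√h)/dt = −0.00215/A, so √h = √h₀ − (0.00215/(2A)) t.
Tank is empty when √h = 0: t_empty = 2A√h₀/0.00215.
t_empty = 2·0.320·√3.11/0.00215 = 0.64000·1.7635/0.00215 = 524.95 s.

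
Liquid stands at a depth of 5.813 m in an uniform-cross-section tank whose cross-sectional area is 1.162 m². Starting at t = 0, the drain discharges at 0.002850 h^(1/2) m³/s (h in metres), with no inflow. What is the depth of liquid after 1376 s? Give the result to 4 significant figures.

0.5236 m

Unsteady balance on liquid volume: A dh/dt = −0.002850 √h.
∫ h^(−1/2) dh = −(0.002850/A) ∫ dt, giving 2√h = 2√h₀ − (0.002850/A) t.
√h = √5.813 − 0.002850·1376/(2·1.162) = 2.41102 − 1.68744 = 0.723581.
h = 0.723581² = 0.523569 m.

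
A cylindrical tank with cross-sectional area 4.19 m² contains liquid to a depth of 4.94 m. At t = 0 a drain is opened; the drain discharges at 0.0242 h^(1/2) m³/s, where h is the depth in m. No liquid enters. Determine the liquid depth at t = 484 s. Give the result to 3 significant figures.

With no inflow, A dh/dt = −0.0242 √h.
This is separable: 2 d(√h)/dt = −0.0242/A, so √h = √h₀ − (0.0242/(2A)) t.
√h = √4.94 − 0.0242·484/(2·4.19) = 2.2226 − 1.3977 = 0.82490.
h = 0.82490² = 0.68046 m.

0.680 m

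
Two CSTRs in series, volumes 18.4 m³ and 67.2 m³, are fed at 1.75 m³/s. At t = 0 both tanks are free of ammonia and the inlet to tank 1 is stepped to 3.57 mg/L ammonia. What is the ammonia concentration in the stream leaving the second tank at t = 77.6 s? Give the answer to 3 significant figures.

Each tank obeys Vᵢ dCᵢ/dt = Q(Cᵢ₋₁ − Cᵢ), so τᵢ = Vᵢ/Q.
τ₁ = 18.4/1.75 = 10.514 s; τ₂ = 67.2/1.75 = 38.400 s.
Solving the cascade with C₁(0)=C₂(0)=0 gives C₂(t) = C_in[1 − (τ₁ e^(−t/τ₁) − τ₂ e^(−t/τ₂))/(τ₁ − τ₂)].
At t = 77.6: e^(−t/τ₁) = 0.00062333, e^(−t/τ₂) = 0.13254.
C₂ = 3.57·[1 − (10.514·0.00062333 − 38.400·0.13254)/(-27.886)] = 3.57·0.81771 = 2.9192 mg/L.

2.92 mg/L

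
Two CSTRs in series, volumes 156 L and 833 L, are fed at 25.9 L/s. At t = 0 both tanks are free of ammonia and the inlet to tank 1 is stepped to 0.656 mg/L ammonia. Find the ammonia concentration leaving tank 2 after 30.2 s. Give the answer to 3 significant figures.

0.341 mg/L

Time constants: τᵢ = Vᵢ/Q for each well-mixed tank.
τ₁ = 156/25.9 = 6.0232 s; τ₂ = 833/25.9 = 32.162 s.
Solving the cascade with C₁(0)=C₂(0)=0 gives C₂(t) = C_in[1 − (τ₁ e^(−t/τ₁) − τ₂ e^(−t/τ₂))/(τ₁ − τ₂)].
At t = 30.2: e^(−t/τ₁) = 0.0066444, e^(−t/τ₂) = 0.39102.
C₂ = 0.656·[1 − (6.0232·0.0066444 − 32.162·0.39102)/(-26.139)] = 0.656·0.52041 = 0.34139 mg/L.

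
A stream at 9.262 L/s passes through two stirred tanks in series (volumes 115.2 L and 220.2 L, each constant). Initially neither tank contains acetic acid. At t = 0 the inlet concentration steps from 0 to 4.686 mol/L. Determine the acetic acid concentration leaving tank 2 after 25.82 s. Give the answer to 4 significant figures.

2.014 mol/L

Time constants: τᵢ = Vᵢ/Q for each well-mixed tank.
τ₁ = 115.2/9.262 = 12.4379 s; τ₂ = 220.2/9.262 = 23.7746 s.
Solving the cascade with C₁(0)=C₂(0)=0 gives C₂(t) = C_in[1 − (τ₁ e^(−t/τ₁) − τ₂ e^(−t/τ₂))/(τ₁ − τ₂)].
At t = 25.82: e^(−t/τ₁) = 0.125442, e^(−t/τ₂) = 0.337552.
C₂ = 4.686·[1 − (12.4379·0.125442 − 23.7746·0.337552)/(-11.3366)] = 4.686·0.429733 = 2.01373 mol/L.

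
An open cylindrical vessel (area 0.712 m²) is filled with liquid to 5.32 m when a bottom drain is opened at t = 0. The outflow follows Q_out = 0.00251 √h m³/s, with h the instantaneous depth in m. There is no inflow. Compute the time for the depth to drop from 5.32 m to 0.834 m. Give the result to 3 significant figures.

A dh/dt = −Q_out = −0.00251 √h.
Separate and integrate: 2(√h − √h₀) = −(0.00251/A) t.
t = 2A(√h₀ − √h)/0.00251 = 2·0.712·(√5.32 − √0.834)/0.00251
  = 1.4240 × (2.3065 − 0.91324) / 0.00251 = 790.45 s.

790 s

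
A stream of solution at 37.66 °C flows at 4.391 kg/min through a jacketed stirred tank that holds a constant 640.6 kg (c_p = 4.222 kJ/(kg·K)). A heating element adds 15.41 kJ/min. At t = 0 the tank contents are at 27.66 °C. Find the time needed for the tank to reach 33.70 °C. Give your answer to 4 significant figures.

119.0 min

Heat balance on the well-mixed liquid: M c_p dT/dt = ṁ c_p (T_in − T) + 15.41.
τ = M/ṁ = 145.889 min; T_ss = T_in + Q̇/(ṁ c_p) = 38.4912 °C.
T(t) = T_ss + (T₀ − T_ss) e^(−t/τ). Set T = 33.70:
e^(−t/τ) = (33.70 − 38.4912)/(27.66 − 38.4912) = 0.442353
t = −145.889 · ln(0.442353) = 118.994 min.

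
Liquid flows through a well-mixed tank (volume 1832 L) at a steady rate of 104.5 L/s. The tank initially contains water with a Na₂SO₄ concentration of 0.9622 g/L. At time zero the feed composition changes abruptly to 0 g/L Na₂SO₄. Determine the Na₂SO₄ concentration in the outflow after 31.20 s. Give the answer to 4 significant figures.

Mass balance on the solute (V constant): V dC/dt = Q(C_in − C).
Rewrite as dC/dt + C/τ = C_in/τ, τ = V/Q = 17.5311 s.
C approaches C_in exponentially: C(t) = C_in + (C₀ − C_in) e^(−t/τ).
C(31.20) = 0 + (0.9622 − 0)·e^(−31.20/17.5311) = 0 + (0.962200)·0.168690 = 0.162313 g/L.

0.1623 g/L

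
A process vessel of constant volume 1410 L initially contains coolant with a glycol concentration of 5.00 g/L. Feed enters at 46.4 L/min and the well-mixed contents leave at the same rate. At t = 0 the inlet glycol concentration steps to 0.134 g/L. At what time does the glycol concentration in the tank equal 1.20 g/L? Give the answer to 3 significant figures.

Species balance: V dC/dt = Q(C_in − C) ⇒ τ = V/Q = 30.388 min.
C(t) = C_in + (C₀ − C_in) e^(−t/τ). Set C = 1.20 and solve for t:
e^(−t/τ) = (C − C_in)/(C₀ − C_in) = (1.20 − 0.134)/(5.00 − 0.134) = 0.21907
t = −τ ln(…) = 30.388 × 1.5184 = 46.140 min.

46.1 min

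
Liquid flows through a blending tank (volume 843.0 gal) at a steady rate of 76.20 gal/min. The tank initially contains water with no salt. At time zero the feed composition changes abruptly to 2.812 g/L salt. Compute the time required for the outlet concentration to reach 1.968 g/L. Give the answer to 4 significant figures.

13.31 min

Species balance: V dC/dt = Q(C_in − C) ⇒ τ = V/Q = 11.0630 min.
C(t) = C_in + (C₀ − C_in) e^(−t/τ). Set C = 1.968 and solve for t:
e^(−t/τ) = (C − C_in)/(C₀ − C_in) = (1.968 − 2.812)/(0 − 2.812) = 0.300142
t = −τ ln(…) = 11.0630 × 1.20350 = 13.3143 min.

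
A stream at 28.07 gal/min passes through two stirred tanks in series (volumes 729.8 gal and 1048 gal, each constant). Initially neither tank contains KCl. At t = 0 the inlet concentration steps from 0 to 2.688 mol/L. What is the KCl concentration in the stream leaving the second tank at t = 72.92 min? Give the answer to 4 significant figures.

1.806 mol/L

Time constants: τᵢ = Vᵢ/Q for each well-mixed tank.
τ₁ = 729.8/28.07 = 25.9993 min; τ₂ = 1048/28.07 = 37.3352 min.
Solving the cascade with C₁(0)=C₂(0)=0 gives C₂(t) = C_in[1 − (τ₁ e^(−t/τ₁) − τ₂ e^(−t/τ₂))/(τ₁ − τ₂)].
At t = 72.92: e^(−t/τ₁) = 0.0605254, e^(−t/τ₂) = 0.141832.
C₂ = 2.688·[1 − (25.9993·0.0605254 − 37.3352·0.141832)/(-11.3359)] = 2.688·0.671691 = 1.80550 mol/L.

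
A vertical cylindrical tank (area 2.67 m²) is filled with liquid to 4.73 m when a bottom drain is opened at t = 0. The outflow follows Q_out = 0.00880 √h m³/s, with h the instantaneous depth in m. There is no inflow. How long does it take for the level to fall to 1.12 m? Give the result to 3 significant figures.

678 s

With no inflow, A dh/dt = −0.00880 √h.
Separate and integrate: 2(√h − √h₀) = −(0.00880/A) t.
t = 2A(√h₀ − √h)/0.00880 = 2·2.67·(√4.73 − √1.12)/0.00880
  = 5.3400 × (2.1749 − 1.0583) / 0.00880 = 677.55 s.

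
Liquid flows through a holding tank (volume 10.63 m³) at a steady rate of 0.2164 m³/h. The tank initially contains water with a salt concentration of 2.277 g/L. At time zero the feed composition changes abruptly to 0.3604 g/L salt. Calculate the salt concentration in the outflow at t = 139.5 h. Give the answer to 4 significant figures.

0.4724 g/L

Unsteady species balance (constant V, well mixed): V dC/dt = Q(C_in − C).
Rewrite as dC/dt + C/τ = C_in/τ, τ = V/Q = 49.1220 h.
C approaches C_in exponentially: C(t) = C_in + (C₀ − C_in) e^(−t/τ).
C(139.5) = 0.3604 + (2.277 − 0.3604)·e^(−139.5/49.1220) = 0.3604 + (1.91660)·0.0584334 = 0.472393 g/L.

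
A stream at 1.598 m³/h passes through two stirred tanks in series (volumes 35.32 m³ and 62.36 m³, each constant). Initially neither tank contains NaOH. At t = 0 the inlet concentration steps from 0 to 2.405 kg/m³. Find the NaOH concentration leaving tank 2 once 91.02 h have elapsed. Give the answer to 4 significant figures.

Each tank obeys Vᵢ dCᵢ/dt = Q(Cᵢ₋₁ − Cᵢ), so τᵢ = Vᵢ/Q.
τ₁ = 35.32/1.598 = 22.1026 h; τ₂ = 62.36/1.598 = 39.0238 h.
Tank 1: C₁ = C_in(1 − e^(−t/τ₁)). Tank 2 (τ₁ ≠ τ₂): C₂ = C_in[1 − (τ₁ e^(−t/τ₁) − τ₂ e^(−t/τ₂))/(τ₁ − τ₂)].
At t = 91.02: e^(−t/τ₁) = 0.0162760, e^(−t/τ₂) = 0.0970602.
C₂ = 2.405·[1 − (22.1026·0.0162760 − 39.0238·0.0970602)/(-16.9212)] = 2.405·0.797418 = 1.91779 kg/m³.

1.918 kg/m³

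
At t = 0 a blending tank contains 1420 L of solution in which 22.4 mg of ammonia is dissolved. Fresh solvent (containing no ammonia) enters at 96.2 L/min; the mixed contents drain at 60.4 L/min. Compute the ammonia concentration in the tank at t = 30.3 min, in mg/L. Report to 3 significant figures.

0.00343 mg/L

Total volume: dV/dt = Q_in − Q_out = 35.800 L/min, so V(t) = 1420 + 35.800 t and V(30.3) = 2504.7 L.
No ammonia enters, so dm/dt = −Q_out · (m/V).
Separate: dm/m = −Q_out dt/V(t) ⇒ ln(m/m₀) = −(Q_out/(Q_in−Q_out)) ln(V/V₀).
m = m₀ (V₀/V)^(Q_out/(Q_in−Q_out)) = 22.4 × (1420/2504.7)^(1.6872) = 8.5982 mg.
C = m/V = 8.5982/2504.7 = 0.0034328 mg/L.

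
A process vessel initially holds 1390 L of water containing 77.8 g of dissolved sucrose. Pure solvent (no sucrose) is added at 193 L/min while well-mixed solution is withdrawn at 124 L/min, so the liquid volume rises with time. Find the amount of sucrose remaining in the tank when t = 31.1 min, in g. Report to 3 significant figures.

14.5 g

Let m(t) be the amount of sucrose. Volume: V(t) = V₀ + (Q_in − Q_out) t = 1390 + 69.000 t; V(31.1) = 3535.9 L.
Species balance (pure solvent in): dm/dt = −Q_out · m/V(t).
dm/m = −Q_out dt/(V₀ + 69.000 t); integrating gives ln(m/m₀) = −(Q_out/(Q_in−Q_out)) ln(V/V₀).
m = m₀ (V₀/V)^(Q_out/(Q_in−Q_out)) = 77.8 × (1390/3535.9)^(1.7971) = 14.531 g.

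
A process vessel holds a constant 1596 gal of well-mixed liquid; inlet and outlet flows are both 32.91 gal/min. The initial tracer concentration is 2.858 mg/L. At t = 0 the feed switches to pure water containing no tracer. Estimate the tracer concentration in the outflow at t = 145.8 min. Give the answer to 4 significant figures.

0.1414 mg/L

Mass balance on the solute (V constant): V dC/dt = Q(C_in − C).
Rewrite as dC/dt + C/τ = C_in/τ, τ = V/Q = 48.4959 min.
This is linear first-order; C(t) = C_in + (C₀ − C_in) e^(−t/τ).
C(145.8) = 0 + (2.858 − 0)·e^(−145.8/48.4959) = 0 + (2.85800)·0.0494675 = 0.141378 mg/L.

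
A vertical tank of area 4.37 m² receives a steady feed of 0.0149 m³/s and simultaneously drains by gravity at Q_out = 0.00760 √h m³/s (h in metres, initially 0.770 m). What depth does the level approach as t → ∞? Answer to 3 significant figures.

3.84 m

Level balance: A dh/dt = 0.0149 − 0.00760 √h. Setting dh/dt = 0:
Q_in = 0.00760 √h_ss ⇒ √h_ss = 0.0149/0.00760 = 1.9605.
h_ss = 1.9605² = 3.8437 m. (Since h₀ = 0.770 m < h_ss, the level will rise toward this value.)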